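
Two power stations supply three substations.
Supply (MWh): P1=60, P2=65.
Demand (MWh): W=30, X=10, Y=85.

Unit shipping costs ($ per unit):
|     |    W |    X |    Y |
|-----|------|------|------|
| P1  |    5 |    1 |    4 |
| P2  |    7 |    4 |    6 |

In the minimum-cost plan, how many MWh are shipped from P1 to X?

Solving gives:
  P1->W: 30 MWh
  P1->X: 10 MWh
  P1->Y: 20 MWh
  P2->Y: 65 MWh
Total cost = $630.
So P1→X carries 10 MWh.

10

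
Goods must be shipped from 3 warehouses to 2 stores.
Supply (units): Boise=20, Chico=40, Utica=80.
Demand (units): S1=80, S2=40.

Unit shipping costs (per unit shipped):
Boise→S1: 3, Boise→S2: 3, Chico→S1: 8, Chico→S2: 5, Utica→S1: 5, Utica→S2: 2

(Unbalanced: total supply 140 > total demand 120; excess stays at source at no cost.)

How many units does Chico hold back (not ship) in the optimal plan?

Minimum-cost shipments:
  Boise to S1: 20 × 3 = 60
  Chico to S1: 20 × 8 = 160
  Utica to S1: 40 × 5 = 200
  Utica to S2: 40 × 2 = 80
Total cost = 500.
Chico ships 20 of its 40, leaving 20.

20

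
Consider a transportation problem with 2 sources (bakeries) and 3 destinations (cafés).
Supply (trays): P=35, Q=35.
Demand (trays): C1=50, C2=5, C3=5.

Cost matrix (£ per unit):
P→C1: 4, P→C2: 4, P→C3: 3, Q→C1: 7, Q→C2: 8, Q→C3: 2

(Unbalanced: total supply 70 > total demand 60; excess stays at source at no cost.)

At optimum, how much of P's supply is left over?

Minimum-cost shipments:
  P–C1: 30 trays
  P–C2: 5 trays
  Q–C1: 20 trays
  Q–C3: 5 trays
Total cost = £290.
P ships 35 of its 35, leaving 0.

0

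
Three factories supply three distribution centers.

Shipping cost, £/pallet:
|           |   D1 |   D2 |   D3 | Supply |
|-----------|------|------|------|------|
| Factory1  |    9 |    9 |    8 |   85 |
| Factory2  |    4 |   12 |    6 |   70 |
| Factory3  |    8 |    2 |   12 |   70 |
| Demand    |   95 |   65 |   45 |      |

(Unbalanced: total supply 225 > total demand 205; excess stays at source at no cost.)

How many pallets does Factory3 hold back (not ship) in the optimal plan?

0

Minimum-cost shipments:
  Factory1->D1: 20 × £9 = £180
  Factory1->D3: 45 × £8 = £360
  Factory2->D1: 70 × £4 = £280
  Factory3->D1: 5 × £8 = £40
  Factory3->D2: 65 × £2 = £130
Total cost = £990.
Factory3 ships 70 of its 70, leaving 0.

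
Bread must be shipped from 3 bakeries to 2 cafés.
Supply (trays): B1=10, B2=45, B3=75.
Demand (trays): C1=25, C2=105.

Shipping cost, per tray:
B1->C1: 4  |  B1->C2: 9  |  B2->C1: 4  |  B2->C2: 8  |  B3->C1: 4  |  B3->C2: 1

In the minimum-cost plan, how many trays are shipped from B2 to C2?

Solving gives:
  B1→C1: 10 × 4 = 40
  B2→C1: 15 × 4 = 60
  B2→C2: 30 × 8 = 240
  B3→C2: 75 × 1 = 75
Total cost = 415.
So B2→C2 carries 30 trays.

30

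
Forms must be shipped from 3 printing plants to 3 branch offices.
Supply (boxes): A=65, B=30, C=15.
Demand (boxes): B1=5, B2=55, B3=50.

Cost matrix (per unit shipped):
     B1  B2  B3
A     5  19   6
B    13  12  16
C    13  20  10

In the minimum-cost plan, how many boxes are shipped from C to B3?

0

The minimum-cost plan:
  A to B1: 5 × 5 = 25
  A to B2: 10 × 19 = 190
  A to B3: 50 × 6 = 300
  B to B2: 30 × 12 = 360
  C to B2: 15 × 20 = 300
Total cost = 1175.
The route C→B3 is not used.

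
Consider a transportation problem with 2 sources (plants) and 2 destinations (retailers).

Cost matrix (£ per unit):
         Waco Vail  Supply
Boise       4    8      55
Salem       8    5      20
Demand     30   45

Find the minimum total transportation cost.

420

An optimal shipping plan:
  Boise->Waco: 30 × £4 = £120
  Boise->Vail: 25 × £8 = £200
  Salem->Vail: 20 × £5 = £100
Total = 120 + 200 + 100 = £420.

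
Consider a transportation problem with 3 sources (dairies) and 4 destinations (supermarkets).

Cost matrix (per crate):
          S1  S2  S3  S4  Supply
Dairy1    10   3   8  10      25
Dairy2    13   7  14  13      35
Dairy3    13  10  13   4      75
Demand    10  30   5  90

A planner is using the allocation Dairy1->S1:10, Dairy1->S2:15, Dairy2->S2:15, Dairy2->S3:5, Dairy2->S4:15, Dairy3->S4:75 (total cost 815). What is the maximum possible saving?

20

Current plan cost = 10·10 + 15·3 + 15·7 + 5·14 + 15·13 + 75·4 = 815.
Optimal plan:
  Dairy1->S2: 20 crates
  Dairy1->S3: 5 crates
  Dairy2->S1: 10 crates
  Dairy2->S2: 10 crates
  Dairy2->S4: 15 crates
  Dairy3->S4: 75 crates
Optimal cost = 795.
Saving = 815 − 795 = 20.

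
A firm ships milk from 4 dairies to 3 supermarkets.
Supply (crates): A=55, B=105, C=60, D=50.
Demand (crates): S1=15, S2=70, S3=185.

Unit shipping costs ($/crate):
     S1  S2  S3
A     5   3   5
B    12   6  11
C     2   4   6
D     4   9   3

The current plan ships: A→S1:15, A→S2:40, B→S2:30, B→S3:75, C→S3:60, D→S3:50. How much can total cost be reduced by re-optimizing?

Current plan cost = 15·5 + 40·3 + 30·6 + 75·11 + 60·6 + 50·3 = $1710.
Optimal plan:
  A–S3: 55 × $5 = $275
  B–S2: 70 × $6 = $420
  B–S3: 35 × $11 = $385
  C–S1: 15 × $2 = $30
  C–S3: 45 × $6 = $270
  D–S3: 50 × $3 = $150
Optimal cost = $1530.
Saving = 1710 − 1530 = $180.

180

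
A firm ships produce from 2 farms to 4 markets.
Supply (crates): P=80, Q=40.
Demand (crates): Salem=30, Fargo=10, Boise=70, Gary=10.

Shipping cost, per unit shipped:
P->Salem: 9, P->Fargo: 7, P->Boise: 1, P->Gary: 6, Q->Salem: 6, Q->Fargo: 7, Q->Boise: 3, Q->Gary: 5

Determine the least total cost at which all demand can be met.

370

Optimal allocation:
  P→Fargo: 10 × 7 = 70
  P→Boise: 70 × 1 = 70
  Q→Salem: 30 × 6 = 180
  Q→Gary: 10 × 5 = 50
Total = 70 + 70 + 180 + 50 = 370.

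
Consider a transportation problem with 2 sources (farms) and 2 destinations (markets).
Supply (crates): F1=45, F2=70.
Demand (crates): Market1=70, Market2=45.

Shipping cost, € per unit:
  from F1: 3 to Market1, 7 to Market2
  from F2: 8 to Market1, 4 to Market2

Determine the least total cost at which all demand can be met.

Optimal allocation:
  F1 to Market1: 45 crates
  F2 to Market1: 25 crates
  F2 to Market2: 45 crates
Total cost = €515.
(Supply check: F1 ships 45; F2 ships 70.)

515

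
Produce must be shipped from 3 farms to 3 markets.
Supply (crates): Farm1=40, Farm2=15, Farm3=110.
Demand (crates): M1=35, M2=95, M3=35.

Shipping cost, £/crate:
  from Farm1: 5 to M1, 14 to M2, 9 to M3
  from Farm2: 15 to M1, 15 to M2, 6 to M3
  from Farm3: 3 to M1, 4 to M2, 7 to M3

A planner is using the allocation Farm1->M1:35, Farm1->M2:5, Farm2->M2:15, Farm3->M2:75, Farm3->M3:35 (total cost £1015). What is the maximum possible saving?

Current plan cost = 35·5 + 5·14 + 15·15 + 75·4 + 35·7 = £1015.
Optimal plan:
  Farm1 to M1: 20 crates
  Farm1 to M3: 20 crates
  Farm2 to M3: 15 crates
  Farm3 to M1: 15 crates
  Farm3 to M2: 95 crates
Optimal cost = £795.
Saving = 1015 − 795 = £220.

220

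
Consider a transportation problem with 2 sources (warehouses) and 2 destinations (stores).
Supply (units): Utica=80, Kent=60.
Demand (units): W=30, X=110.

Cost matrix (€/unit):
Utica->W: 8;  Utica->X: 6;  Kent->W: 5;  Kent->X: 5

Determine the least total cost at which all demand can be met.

780

An optimal shipping plan:
  Utica–X: 80 × €6 = €480
  Kent–W: 30 × €5 = €150
  Kent–X: 30 × €5 = €150
Total = 480 + 150 + 150 = €780.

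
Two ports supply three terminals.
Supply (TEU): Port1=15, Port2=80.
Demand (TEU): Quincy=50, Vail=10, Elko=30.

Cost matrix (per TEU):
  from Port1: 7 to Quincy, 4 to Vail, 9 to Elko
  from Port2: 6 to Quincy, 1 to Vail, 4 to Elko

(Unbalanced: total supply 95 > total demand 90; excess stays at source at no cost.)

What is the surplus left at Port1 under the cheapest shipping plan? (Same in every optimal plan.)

5

An optimal plan:
  Port1–Quincy: 10 × 7 = 70
  Port2–Quincy: 40 × 6 = 240
  Port2–Vail: 10 × 1 = 10
  Port2–Elko: 30 × 4 = 120
Total cost = 440.
Port1 ships 10 of its 15, leaving 5.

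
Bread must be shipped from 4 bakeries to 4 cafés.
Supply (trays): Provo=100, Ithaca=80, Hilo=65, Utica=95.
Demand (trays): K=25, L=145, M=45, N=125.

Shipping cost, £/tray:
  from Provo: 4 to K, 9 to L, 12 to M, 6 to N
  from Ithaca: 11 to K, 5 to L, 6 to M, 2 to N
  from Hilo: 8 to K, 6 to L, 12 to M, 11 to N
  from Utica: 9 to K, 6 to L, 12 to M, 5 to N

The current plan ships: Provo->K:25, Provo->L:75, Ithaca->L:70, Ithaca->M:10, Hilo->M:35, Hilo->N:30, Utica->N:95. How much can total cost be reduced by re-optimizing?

575

Current plan cost = 25·4 + 75·9 + 70·5 + 10·6 + 35·12 + 30·11 + 95·5 = £2410.
Optimal plan:
  Provo→K: 25 × £4 = £100
  Provo→N: 75 × £6 = £450
  Ithaca→M: 45 × £6 = £270
  Ithaca→N: 35 × £2 = £70
  Hilo→L: 65 × £6 = £390
  Utica→L: 80 × £6 = £480
  Utica→N: 15 × £5 = £75
Optimal cost = £1835.
Saving = 2410 − 1835 = £575.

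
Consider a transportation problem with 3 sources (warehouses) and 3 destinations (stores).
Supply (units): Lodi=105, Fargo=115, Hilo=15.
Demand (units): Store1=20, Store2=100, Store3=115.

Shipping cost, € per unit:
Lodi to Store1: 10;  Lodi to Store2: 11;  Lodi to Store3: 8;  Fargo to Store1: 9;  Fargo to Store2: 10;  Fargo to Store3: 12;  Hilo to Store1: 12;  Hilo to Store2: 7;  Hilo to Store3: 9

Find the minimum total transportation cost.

One minimum-cost allocation:
  Lodi→Store3: 105 × €8 = €840
  Fargo→Store1: 20 × €9 = €180
  Fargo→Store2: 85 × €10 = €850
  Fargo→Store3: 10 × €12 = €120
  Hilo→Store2: 15 × €7 = €105
Total = 840 + 180 + 850 + 120 + 105 = €2095.

2095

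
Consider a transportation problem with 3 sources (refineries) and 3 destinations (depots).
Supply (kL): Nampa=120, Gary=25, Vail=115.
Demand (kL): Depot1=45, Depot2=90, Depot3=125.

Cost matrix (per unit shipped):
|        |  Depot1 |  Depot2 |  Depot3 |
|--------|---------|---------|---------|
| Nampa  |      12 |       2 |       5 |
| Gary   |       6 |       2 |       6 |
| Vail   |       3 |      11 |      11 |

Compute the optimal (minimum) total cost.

1360

An optimal shipping plan:
  Nampa to Depot2: 65 kL
  Nampa to Depot3: 55 kL
  Gary to Depot2: 25 kL
  Vail to Depot1: 45 kL
  Vail to Depot3: 70 kL
Total cost = 1360.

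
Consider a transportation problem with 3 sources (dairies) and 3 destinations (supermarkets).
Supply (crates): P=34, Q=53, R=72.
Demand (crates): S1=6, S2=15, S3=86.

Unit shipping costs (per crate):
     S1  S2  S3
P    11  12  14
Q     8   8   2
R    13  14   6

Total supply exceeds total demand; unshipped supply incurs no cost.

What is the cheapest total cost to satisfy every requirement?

Optimal allocation:
  P–S1: 6 × 11 = 66
  P–S2: 15 × 12 = 180
  Q–S3: 53 × 2 = 106
  R–S3: 33 × 6 = 198
Total = 66 + 180 + 106 + 198 = 550.

550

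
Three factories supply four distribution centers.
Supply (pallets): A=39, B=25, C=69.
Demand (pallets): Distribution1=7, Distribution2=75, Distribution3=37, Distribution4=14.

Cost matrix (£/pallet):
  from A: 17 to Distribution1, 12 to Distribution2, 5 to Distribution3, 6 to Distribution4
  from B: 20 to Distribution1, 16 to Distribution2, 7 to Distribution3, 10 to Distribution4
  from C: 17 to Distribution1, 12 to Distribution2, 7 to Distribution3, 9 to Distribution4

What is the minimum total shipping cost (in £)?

1338

An optimal shipping plan:
  A to Distribution2: 13 × £12 = £156
  A to Distribution3: 12 × £5 = £60
  A to Distribution4: 14 × £6 = £84
  B to Distribution3: 25 × £7 = £175
  C to Distribution1: 7 × £17 = £119
  C to Distribution2: 62 × £12 = £744
Total = 156 + 60 + 84 + 175 + 119 + 744 = £1338.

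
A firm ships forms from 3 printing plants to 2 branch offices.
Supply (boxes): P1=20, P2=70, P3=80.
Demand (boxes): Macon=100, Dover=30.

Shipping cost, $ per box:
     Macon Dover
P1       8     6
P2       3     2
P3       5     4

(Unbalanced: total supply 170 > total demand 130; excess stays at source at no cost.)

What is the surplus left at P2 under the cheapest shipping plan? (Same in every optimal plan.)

0

Minimum-cost shipments:
  P2–Macon: 40 × $3 = $120
  P2–Dover: 30 × $2 = $60
  P3–Macon: 60 × $5 = $300
Total cost = $480.
P2 ships 70 of its 70, leaving 0.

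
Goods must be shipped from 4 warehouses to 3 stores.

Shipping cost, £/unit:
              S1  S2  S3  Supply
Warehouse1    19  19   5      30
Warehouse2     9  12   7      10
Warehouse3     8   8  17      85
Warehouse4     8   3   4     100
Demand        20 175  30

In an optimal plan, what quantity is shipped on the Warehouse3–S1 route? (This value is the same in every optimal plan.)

Optimal shipments:
  Warehouse1→S3: 30 × £5 = £150
  Warehouse2→S1: 10 × £9 = £90
  Warehouse3→S1: 10 × £8 = £80
  Warehouse3→S2: 75 × £8 = £600
  Warehouse4→S2: 100 × £3 = £300
Total cost = £1220.
So Warehouse3→S1 carries 10 units.

10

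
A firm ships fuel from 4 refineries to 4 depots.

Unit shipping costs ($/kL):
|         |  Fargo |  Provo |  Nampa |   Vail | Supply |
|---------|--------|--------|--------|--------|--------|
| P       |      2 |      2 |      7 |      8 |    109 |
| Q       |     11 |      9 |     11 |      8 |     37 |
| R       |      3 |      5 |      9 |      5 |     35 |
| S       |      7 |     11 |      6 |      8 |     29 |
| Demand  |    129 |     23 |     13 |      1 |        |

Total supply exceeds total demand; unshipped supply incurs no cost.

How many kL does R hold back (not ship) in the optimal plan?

0

An optimal plan:
  P->Fargo: 86 × $2 = $172
  P->Provo: 23 × $2 = $46
  Q->Vail: 1 × $8 = $8
  R->Fargo: 35 × $3 = $105
  S->Fargo: 8 × $7 = $56
  S->Nampa: 13 × $6 = $78
Total cost = $465.
R ships 35 of its 35, leaving 0.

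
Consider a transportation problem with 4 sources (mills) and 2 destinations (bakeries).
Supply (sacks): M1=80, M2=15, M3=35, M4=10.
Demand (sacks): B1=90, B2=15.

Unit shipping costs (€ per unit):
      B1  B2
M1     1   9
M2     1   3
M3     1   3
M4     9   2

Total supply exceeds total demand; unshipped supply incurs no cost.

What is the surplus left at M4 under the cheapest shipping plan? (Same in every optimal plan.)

An optimal plan:
  M1–B1: 45 sacks
  M2–B1: 10 sacks
  M2–B2: 5 sacks
  M3–B1: 35 sacks
  M4–B2: 10 sacks
Total cost = €125.
M4 ships 10 of its 10, leaving 0.

0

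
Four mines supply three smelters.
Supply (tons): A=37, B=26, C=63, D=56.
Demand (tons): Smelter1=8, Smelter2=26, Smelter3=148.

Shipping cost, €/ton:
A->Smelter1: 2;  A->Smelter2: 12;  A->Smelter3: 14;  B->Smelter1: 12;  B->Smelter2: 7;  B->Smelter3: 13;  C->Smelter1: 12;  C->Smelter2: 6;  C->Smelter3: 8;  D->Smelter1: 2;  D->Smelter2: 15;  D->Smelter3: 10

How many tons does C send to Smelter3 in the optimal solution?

The minimum-cost plan:
  A–Smelter1: 8 tons
  A–Smelter3: 29 tons
  B–Smelter2: 26 tons
  C–Smelter3: 63 tons
  D–Smelter3: 56 tons
Total cost = €1668.
So C→Smelter3 carries 63 tons.

63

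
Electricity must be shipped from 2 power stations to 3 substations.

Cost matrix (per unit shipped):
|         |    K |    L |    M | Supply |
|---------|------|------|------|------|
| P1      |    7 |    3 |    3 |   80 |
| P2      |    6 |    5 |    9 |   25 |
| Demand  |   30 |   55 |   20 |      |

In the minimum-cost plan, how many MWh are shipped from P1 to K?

The minimum-cost plan:
  P1–K: 5 MWh
  P1–L: 55 MWh
  P1–M: 20 MWh
  P2–K: 25 MWh
Total cost = 410.
So P1→K carries 5 MWh.

5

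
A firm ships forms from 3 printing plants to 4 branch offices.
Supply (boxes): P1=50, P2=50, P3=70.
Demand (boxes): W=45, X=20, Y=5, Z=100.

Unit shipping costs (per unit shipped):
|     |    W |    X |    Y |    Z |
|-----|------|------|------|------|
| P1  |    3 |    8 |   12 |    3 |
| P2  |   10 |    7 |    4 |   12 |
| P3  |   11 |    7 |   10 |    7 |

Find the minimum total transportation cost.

1050

Optimal allocation:
  P1 to W: 20 × 3 = 60
  P1 to Z: 30 × 3 = 90
  P2 to W: 25 × 10 = 250
  P2 to X: 20 × 7 = 140
  P2 to Y: 5 × 4 = 20
  P3 to Z: 70 × 7 = 490
Total = 60 + 90 + 250 + 140 + 20 + 490 = 1050.
(Supply check: P1 ships 50; P2 ships 50; P3 ships 70.)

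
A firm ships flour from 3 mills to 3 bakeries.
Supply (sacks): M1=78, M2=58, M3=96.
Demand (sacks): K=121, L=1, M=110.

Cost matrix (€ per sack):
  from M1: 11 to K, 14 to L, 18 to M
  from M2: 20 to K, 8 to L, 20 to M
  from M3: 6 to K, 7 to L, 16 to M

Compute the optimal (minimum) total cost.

2953

A cheapest plan:
  M1→K: 25 × €11 = €275
  M1→M: 53 × €18 = €954
  M2→L: 1 × €8 = €8
  M2→M: 57 × €20 = €1140
  M3→K: 96 × €6 = €576
Total = 275 + 954 + 8 + 1140 + 576 = €2953.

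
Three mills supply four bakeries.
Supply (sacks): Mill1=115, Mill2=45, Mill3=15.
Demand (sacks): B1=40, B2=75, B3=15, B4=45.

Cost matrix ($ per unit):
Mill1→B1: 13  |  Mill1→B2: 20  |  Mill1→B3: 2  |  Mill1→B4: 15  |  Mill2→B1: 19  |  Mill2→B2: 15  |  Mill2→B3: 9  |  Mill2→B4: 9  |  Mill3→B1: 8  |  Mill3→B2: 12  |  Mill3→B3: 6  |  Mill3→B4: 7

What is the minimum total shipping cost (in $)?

Optimal allocation:
  Mill1 to B1: 40 × $13 = $520
  Mill1 to B2: 60 × $20 = $1200
  Mill1 to B3: 15 × $2 = $30
  Mill2 to B4: 45 × $9 = $405
  Mill3 to B2: 15 × $12 = $180
Total = 520 + 1200 + 30 + 405 + 180 = $2335.

2335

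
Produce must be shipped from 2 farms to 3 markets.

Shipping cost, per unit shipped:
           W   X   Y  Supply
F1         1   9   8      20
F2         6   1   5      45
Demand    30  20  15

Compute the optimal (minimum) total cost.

175

A cheapest plan:
  F1->W: 20 × 1 = 20
  F2->W: 10 × 6 = 60
  F2->X: 20 × 1 = 20
  F2->Y: 15 × 5 = 75
Total = 20 + 60 + 20 + 75 = 175.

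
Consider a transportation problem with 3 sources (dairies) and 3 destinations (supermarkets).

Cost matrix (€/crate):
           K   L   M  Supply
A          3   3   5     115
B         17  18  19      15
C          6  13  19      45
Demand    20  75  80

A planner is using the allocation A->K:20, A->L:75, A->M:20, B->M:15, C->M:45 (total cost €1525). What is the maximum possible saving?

Current plan cost = 20·3 + 75·3 + 20·5 + 15·19 + 45·19 = €1525.
Optimal plan:
  A–L: 50 × €3 = €150
  A–M: 65 × €5 = €325
  B–M: 15 × €19 = €285
  C–K: 20 × €6 = €120
  C–L: 25 × €13 = €325
Optimal cost = €1205.
Saving = 1525 − 1205 = €320.

320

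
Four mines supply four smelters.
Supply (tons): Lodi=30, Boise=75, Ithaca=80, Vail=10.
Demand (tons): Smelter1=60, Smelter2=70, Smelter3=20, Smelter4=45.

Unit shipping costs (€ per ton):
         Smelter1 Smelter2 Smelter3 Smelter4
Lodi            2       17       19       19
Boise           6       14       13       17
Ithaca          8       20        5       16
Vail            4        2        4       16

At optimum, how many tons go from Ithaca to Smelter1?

15

Optimal shipments:
  Lodi->Smelter1: 30 × €2 = €60
  Boise->Smelter1: 15 × €6 = €90
  Boise->Smelter2: 60 × €14 = €840
  Ithaca->Smelter1: 15 × €8 = €120
  Ithaca->Smelter3: 20 × €5 = €100
  Ithaca->Smelter4: 45 × €16 = €720
  Vail->Smelter2: 10 × €2 = €20
Total cost = €1950.
So Ithaca→Smelter1 carries 15 tons.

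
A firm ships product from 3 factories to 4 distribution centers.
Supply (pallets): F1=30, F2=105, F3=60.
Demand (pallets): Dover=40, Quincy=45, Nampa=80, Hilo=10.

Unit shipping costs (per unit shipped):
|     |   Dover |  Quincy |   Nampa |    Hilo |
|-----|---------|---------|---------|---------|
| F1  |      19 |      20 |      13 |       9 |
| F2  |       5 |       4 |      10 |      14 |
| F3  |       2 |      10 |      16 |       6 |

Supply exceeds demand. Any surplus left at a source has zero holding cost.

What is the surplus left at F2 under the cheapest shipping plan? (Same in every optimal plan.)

0

An optimal plan:
  F1 to Nampa: 20 pallets
  F2 to Quincy: 45 pallets
  F2 to Nampa: 60 pallets
  F3 to Dover: 40 pallets
  F3 to Hilo: 10 pallets
Total cost = 1180.
F2 ships 105 of its 105, leaving 0.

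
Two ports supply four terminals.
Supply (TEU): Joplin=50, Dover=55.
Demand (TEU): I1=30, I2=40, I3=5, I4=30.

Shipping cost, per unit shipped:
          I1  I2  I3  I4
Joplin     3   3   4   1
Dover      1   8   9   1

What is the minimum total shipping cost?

200

A cheapest plan:
  Joplin to I2: 40 × 3 = 120
  Joplin to I3: 5 × 4 = 20
  Joplin to I4: 5 × 1 = 5
  Dover to I1: 30 × 1 = 30
  Dover to I4: 25 × 1 = 25
Total = 120 + 20 + 5 + 30 + 25 = 200.
(Supply check: Joplin ships 50; Dover ships 55.)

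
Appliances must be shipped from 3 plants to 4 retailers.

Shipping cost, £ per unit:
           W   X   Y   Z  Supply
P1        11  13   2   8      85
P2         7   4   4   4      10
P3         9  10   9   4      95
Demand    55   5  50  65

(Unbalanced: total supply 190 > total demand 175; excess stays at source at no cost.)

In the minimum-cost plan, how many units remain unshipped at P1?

An optimal plan:
  P1 to W: 20 × £11 = £220
  P1 to Y: 50 × £2 = £100
  P2 to W: 5 × £7 = £35
  P2 to X: 5 × £4 = £20
  P3 to W: 30 × £9 = £270
  P3 to Z: 65 × £4 = £260
Total cost = £905.
P1 ships 70 of its 85, leaving 15.

15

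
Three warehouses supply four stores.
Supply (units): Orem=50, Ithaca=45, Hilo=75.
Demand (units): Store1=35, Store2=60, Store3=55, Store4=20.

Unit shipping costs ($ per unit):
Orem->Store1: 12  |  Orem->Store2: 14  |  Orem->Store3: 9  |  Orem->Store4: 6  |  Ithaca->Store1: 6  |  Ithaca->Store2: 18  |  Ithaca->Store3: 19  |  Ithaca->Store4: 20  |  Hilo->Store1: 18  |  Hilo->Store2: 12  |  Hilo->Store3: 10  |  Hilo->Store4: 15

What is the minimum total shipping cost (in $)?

1630

A cheapest plan:
  Orem to Store3: 30 units
  Orem to Store4: 20 units
  Ithaca to Store1: 35 units
  Ithaca to Store2: 10 units
  Hilo to Store2: 50 units
  Hilo to Store3: 25 units
Total cost = $1630.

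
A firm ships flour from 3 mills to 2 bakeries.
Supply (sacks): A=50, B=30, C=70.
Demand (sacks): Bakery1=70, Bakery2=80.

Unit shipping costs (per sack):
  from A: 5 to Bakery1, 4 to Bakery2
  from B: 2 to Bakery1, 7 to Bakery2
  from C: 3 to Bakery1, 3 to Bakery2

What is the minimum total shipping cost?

470

One minimum-cost allocation:
  A->Bakery2: 50 × 4 = 200
  B->Bakery1: 30 × 2 = 60
  C->Bakery1: 40 × 3 = 120
  C->Bakery2: 30 × 3 = 90
Total = 200 + 60 + 120 + 90 = 470.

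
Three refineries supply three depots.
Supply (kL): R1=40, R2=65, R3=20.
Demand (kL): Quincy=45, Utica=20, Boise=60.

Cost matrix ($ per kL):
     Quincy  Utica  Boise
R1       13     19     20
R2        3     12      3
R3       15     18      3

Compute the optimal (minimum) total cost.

895

An optimal shipping plan:
  R1–Quincy: 20 × $13 = $260
  R1–Utica: 20 × $19 = $380
  R2–Quincy: 25 × $3 = $75
  R2–Boise: 40 × $3 = $120
  R3–Boise: 20 × $3 = $60
Total = 260 + 380 + 75 + 120 + 60 = $895.
(Supply check: R1 ships 40; R2 ships 65; R3 ships 20.)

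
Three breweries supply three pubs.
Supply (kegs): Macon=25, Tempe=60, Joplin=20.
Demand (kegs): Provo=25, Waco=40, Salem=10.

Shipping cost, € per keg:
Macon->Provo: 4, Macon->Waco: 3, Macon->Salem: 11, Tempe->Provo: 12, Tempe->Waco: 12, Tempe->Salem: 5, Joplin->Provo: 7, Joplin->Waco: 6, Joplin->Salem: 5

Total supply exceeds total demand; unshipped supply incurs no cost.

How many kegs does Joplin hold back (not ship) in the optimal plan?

0

An optimal plan:
  Macon->Waco: 25 kegs
  Tempe->Provo: 20 kegs
  Tempe->Salem: 10 kegs
  Joplin->Provo: 5 kegs
  Joplin->Waco: 15 kegs
Total cost = €490.
Joplin ships 20 of its 20, leaving 0.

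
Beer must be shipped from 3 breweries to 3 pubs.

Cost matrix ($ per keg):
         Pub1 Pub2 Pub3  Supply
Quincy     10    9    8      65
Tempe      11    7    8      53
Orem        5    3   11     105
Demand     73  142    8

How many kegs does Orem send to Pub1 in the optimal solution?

16

Optimal shipments:
  Quincy–Pub1: 57 × $10 = $570
  Quincy–Pub3: 8 × $8 = $64
  Tempe–Pub2: 53 × $7 = $371
  Orem–Pub1: 16 × $5 = $80
  Orem–Pub2: 89 × $3 = $267
Total cost = $1352.
So Orem→Pub1 carries 16 kegs.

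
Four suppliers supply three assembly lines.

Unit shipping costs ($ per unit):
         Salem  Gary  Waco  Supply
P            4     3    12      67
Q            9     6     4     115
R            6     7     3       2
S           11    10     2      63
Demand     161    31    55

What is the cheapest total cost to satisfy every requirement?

Optimal allocation:
  P–Salem: 67 × $4 = $268
  Q–Salem: 84 × $9 = $756
  Q–Gary: 31 × $6 = $186
  R–Salem: 2 × $6 = $12
  S–Salem: 8 × $11 = $88
  S–Waco: 55 × $2 = $110
Total = 268 + 756 + 186 + 12 + 88 + 110 = $1420.
(Supply check: P ships 67; Q ships 115; R ships 2; S ships 63.)

1420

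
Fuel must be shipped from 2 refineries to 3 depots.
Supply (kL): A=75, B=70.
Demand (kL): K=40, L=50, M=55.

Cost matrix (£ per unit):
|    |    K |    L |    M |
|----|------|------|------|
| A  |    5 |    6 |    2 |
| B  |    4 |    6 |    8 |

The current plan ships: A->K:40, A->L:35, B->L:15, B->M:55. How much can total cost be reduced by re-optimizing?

370

Current plan cost = 40·5 + 35·6 + 15·6 + 55·8 = £940.
Optimal plan:
  A->L: 20 × £6 = £120
  A->M: 55 × £2 = £110
  B->K: 40 × £4 = £160
  B->L: 30 × £6 = £180
Optimal cost = £570.
Saving = 940 − 570 = £370.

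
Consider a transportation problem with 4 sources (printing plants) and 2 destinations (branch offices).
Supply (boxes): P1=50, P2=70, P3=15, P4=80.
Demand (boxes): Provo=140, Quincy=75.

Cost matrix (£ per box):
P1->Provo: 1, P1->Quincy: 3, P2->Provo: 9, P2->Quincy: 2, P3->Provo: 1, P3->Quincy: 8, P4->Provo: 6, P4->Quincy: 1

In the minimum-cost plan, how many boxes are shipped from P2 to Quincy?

The minimum-cost plan:
  P1 to Provo: 50 boxes
  P2 to Quincy: 70 boxes
  P3 to Provo: 15 boxes
  P4 to Provo: 75 boxes
  P4 to Quincy: 5 boxes
Total cost = £660.
So P2→Quincy carries 70 boxes.

70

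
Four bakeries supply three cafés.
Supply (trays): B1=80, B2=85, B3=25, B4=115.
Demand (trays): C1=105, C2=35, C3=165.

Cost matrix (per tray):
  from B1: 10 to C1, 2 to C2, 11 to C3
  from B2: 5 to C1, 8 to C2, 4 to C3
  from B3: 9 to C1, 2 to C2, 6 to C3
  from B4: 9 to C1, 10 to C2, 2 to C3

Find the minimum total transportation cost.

1300

Optimal allocation:
  B1 to C1: 45 × 10 = 450
  B1 to C2: 35 × 2 = 70
  B2 to C1: 60 × 5 = 300
  B2 to C3: 25 × 4 = 100
  B3 to C3: 25 × 6 = 150
  B4 to C3: 115 × 2 = 230
Total = 450 + 70 + 300 + 100 + 150 + 230 = 1300.
(Supply check: B1 ships 80; B2 ships 85; B3 ships 25; B4 ships 115.)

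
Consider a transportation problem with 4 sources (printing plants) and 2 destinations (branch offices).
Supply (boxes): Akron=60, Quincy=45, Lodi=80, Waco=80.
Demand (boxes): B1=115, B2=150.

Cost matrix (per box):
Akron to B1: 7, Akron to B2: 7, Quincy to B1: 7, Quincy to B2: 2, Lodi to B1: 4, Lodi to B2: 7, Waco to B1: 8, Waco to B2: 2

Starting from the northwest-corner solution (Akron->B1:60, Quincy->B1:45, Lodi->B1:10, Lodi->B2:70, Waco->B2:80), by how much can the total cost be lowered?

Current plan cost = 60·7 + 45·7 + 10·4 + 70·7 + 80·2 = 1425.
Optimal plan:
  Akron->B1: 35 × 7 = 245
  Akron->B2: 25 × 7 = 175
  Quincy->B2: 45 × 2 = 90
  Lodi->B1: 80 × 4 = 320
  Waco->B2: 80 × 2 = 160
Optimal cost = 990.
Saving = 1425 − 990 = 435.

435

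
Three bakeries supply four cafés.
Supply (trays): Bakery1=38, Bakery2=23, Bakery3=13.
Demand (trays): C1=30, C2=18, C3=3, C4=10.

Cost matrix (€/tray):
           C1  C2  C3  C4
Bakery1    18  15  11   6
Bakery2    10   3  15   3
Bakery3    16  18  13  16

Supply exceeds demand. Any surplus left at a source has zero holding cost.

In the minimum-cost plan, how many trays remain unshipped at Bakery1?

An optimal plan:
  Bakery1–C1: 12 × €18 = €216
  Bakery1–C3: 3 × €11 = €33
  Bakery1–C4: 10 × €6 = €60
  Bakery2–C1: 5 × €10 = €50
  Bakery2–C2: 18 × €3 = €54
  Bakery3–C1: 13 × €16 = €208
Total cost = €621.
Bakery1 ships 25 of its 38, leaving 13.

13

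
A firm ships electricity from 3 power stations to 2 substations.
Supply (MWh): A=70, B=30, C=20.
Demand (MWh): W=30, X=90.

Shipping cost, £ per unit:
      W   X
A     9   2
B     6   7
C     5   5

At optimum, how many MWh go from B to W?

Solving gives:
  A→X: 70 × £2 = £140
  B→W: 30 × £6 = £180
  C→X: 20 × £5 = £100
Total cost = £420.
So B→W carries 30 MWh.

30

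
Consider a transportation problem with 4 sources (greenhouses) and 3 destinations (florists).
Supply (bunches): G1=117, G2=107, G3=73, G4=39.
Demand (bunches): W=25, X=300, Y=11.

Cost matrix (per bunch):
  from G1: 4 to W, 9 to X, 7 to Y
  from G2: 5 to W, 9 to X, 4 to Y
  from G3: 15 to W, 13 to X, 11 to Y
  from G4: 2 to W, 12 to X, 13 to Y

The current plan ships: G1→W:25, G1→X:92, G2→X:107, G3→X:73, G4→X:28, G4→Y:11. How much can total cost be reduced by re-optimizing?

Current plan cost = 25·4 + 92·9 + 107·9 + 73·13 + 28·12 + 11·13 = 3319.
Optimal plan:
  G1→X: 117 × 9 = 1053
  G2→X: 96 × 9 = 864
  G2→Y: 11 × 4 = 44
  G3→X: 73 × 13 = 949
  G4→W: 25 × 2 = 50
  G4→X: 14 × 12 = 168
Optimal cost = 3128.
Saving = 3319 − 3128 = 191.

191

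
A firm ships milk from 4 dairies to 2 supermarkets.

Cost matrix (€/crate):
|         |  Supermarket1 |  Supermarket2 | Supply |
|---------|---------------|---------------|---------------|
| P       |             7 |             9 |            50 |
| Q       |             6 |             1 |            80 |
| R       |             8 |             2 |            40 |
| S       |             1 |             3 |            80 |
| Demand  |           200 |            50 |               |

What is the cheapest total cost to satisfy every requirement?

940

Optimal allocation:
  P->Supermarket1: 50 × €7 = €350
  Q->Supermarket1: 70 × €6 = €420
  Q->Supermarket2: 10 × €1 = €10
  R->Supermarket2: 40 × €2 = €80
  S->Supermarket1: 80 × €1 = €80
Total = 350 + 420 + 10 + 80 + 80 = €940.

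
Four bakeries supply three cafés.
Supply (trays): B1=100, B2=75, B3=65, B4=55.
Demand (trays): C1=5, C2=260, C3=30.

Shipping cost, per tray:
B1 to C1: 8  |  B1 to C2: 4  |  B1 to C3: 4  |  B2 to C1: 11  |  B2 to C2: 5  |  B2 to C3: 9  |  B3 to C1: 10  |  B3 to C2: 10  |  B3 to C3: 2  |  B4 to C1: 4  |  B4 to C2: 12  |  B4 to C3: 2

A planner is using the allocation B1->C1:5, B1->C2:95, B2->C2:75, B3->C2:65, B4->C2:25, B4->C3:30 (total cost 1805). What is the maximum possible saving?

60

Current plan cost = 5·8 + 95·4 + 75·5 + 65·10 + 25·12 + 30·2 = 1805.
Optimal plan:
  B1->C2: 100 × 4 = 400
  B2->C2: 75 × 5 = 375
  B3->C2: 65 × 10 = 650
  B4->C1: 5 × 4 = 20
  B4->C2: 20 × 12 = 240
  B4->C3: 30 × 2 = 60
Optimal cost = 1745.
Saving = 1805 − 1745 = 60.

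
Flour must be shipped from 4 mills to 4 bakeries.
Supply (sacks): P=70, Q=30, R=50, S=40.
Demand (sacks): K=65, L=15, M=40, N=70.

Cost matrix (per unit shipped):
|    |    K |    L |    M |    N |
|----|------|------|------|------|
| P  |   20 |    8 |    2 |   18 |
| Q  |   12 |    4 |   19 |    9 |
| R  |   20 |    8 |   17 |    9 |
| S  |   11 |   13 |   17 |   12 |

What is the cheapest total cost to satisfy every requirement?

Optimal allocation:
  P->K: 15 sacks
  P->L: 15 sacks
  P->M: 40 sacks
  Q->K: 10 sacks
  Q->N: 20 sacks
  R->N: 50 sacks
  S->K: 40 sacks
Total cost = 1690.
(Supply check: P ships 70; Q ships 30; R ships 50; S ships 40.)

1690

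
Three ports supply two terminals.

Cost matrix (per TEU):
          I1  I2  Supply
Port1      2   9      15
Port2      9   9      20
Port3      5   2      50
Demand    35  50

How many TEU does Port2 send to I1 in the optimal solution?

20

Solving gives:
  Port1->I1: 15 × 2 = 30
  Port2->I1: 20 × 9 = 180
  Port3->I2: 50 × 2 = 100
Total cost = 310.
So Port2→I1 carries 20 TEU.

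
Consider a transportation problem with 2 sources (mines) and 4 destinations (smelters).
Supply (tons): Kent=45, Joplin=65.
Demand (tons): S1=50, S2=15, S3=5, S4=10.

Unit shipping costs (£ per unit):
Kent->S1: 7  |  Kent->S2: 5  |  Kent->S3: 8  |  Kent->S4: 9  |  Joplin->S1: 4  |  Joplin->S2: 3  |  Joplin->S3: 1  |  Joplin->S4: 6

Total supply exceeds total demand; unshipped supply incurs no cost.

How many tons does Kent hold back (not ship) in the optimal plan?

30

Minimum-cost shipments:
  Kent to S2: 15 × £5 = £75
  Joplin to S1: 50 × £4 = £200
  Joplin to S3: 5 × £1 = £5
  Joplin to S4: 10 × £6 = £60
Total cost = £340.
Kent ships 15 of its 45, leaving 30.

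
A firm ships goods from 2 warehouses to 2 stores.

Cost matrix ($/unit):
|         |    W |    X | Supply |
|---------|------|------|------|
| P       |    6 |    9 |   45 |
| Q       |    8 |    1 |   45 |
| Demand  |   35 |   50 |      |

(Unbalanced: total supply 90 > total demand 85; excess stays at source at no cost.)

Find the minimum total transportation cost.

300

A cheapest plan:
  P->W: 35 × $6 = $210
  P->X: 5 × $9 = $45
  Q->X: 45 × $1 = $45
Total = 210 + 45 + 45 = $300.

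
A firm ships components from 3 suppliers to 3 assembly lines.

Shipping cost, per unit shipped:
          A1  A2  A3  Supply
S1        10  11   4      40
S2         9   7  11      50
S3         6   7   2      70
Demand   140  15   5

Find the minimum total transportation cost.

1210

A cheapest plan:
  S1–A1: 35 × 10 = 350
  S1–A3: 5 × 4 = 20
  S2–A1: 35 × 9 = 315
  S2–A2: 15 × 7 = 105
  S3–A1: 70 × 6 = 420
Total = 350 + 20 + 315 + 105 + 420 = 1210.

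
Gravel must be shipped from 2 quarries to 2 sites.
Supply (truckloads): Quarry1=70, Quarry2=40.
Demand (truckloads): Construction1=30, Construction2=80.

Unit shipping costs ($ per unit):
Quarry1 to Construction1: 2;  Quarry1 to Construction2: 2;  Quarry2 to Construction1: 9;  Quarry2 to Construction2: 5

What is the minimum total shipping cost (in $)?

340

A cheapest plan:
  Quarry1→Construction1: 30 truckloads
  Quarry1→Construction2: 40 truckloads
  Quarry2→Construction2: 40 truckloads
Total cost = $340.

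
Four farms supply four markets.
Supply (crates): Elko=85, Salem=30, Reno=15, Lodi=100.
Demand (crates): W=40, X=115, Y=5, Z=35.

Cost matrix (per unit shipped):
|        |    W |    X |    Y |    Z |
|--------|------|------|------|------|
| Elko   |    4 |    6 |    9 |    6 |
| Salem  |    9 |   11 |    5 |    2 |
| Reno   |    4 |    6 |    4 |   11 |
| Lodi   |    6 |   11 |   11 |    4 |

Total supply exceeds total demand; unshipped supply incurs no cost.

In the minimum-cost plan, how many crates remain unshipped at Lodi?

35

Minimum-cost shipments:
  Elko to X: 85 crates
  Salem to Y: 5 crates
  Salem to Z: 25 crates
  Reno to X: 15 crates
  Lodi to W: 40 crates
  Lodi to X: 15 crates
  Lodi to Z: 10 crates
Total cost = 1120.
Lodi ships 65 of its 100, leaving 35.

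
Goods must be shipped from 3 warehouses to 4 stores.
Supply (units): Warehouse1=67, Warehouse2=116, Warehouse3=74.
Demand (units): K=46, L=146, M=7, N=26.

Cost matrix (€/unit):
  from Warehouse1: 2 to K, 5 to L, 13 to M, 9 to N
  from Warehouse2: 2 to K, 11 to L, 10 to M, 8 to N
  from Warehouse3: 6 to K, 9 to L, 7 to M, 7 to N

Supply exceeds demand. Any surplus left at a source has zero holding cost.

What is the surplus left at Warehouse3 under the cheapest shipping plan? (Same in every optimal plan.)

Minimum-cost shipments:
  Warehouse1->L: 67 units
  Warehouse2->K: 46 units
  Warehouse2->L: 12 units
  Warehouse2->N: 26 units
  Warehouse3->L: 67 units
  Warehouse3->M: 7 units
Total cost = €1419.
Warehouse3 ships 74 of its 74, leaving 0.

0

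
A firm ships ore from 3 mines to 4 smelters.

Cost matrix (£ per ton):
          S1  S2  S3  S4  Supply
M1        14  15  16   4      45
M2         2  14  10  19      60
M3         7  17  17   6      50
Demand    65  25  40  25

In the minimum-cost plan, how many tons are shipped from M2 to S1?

20

Solving gives:
  M1–S2: 25 × £15 = £375
  M1–S4: 20 × £4 = £80
  M2–S1: 20 × £2 = £40
  M2–S3: 40 × £10 = £400
  M3–S1: 45 × £7 = £315
  M3–S4: 5 × £6 = £30
Total cost = £1240.
So M2→S1 carries 20 tons.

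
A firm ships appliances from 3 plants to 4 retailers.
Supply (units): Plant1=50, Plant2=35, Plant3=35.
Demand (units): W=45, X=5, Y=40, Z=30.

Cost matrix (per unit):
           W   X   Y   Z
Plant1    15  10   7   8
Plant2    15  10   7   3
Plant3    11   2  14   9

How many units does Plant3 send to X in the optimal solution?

5

Solving gives:
  Plant1→W: 10 × 15 = 150
  Plant1→Y: 40 × 7 = 280
  Plant2→W: 5 × 15 = 75
  Plant2→Z: 30 × 3 = 90
  Plant3→W: 30 × 11 = 330
  Plant3→X: 5 × 2 = 10
Total cost = 935.
So Plant3→X carries 5 units.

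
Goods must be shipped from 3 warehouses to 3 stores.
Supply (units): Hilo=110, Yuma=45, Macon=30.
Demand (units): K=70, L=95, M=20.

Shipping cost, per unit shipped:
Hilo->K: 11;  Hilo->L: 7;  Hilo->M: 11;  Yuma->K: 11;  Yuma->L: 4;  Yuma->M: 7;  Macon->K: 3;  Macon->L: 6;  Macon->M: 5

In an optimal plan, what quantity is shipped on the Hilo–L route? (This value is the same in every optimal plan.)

Optimal shipments:
  Hilo→K: 40 units
  Hilo→L: 70 units
  Yuma→L: 25 units
  Yuma→M: 20 units
  Macon→K: 30 units
Total cost = 1260.
So Hilo→L carries 70 units.

70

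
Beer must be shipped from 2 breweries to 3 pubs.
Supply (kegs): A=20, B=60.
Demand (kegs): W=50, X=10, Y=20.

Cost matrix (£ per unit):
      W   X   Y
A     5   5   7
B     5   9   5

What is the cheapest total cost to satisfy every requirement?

Optimal allocation:
  A–W: 10 kegs
  A–X: 10 kegs
  B–W: 40 kegs
  B–Y: 20 kegs
Total cost = £400.
(Supply check: A ships 20; B ships 60.)

400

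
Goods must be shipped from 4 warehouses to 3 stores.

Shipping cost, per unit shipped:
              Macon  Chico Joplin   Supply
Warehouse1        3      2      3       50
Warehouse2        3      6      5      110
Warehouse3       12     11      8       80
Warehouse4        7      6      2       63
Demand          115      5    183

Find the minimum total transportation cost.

An optimal shipping plan:
  Warehouse1 to Macon: 5 × 3 = 15
  Warehouse1 to Chico: 5 × 2 = 10
  Warehouse1 to Joplin: 40 × 3 = 120
  Warehouse2 to Macon: 110 × 3 = 330
  Warehouse3 to Joplin: 80 × 8 = 640
  Warehouse4 to Joplin: 63 × 2 = 126
Total = 15 + 10 + 120 + 330 + 640 + 126 = 1241.
(Supply check: Warehouse1 ships 50; Warehouse2 ships 110; Warehouse3 ships 80; Warehouse4 ships 63.)

1241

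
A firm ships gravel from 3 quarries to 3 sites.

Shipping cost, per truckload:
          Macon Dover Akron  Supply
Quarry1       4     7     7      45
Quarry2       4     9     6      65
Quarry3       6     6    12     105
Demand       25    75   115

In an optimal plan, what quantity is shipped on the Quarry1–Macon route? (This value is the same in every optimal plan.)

Solving gives:
  Quarry1->Akron: 45 × 7 = 315
  Quarry2->Akron: 65 × 6 = 390
  Quarry3->Macon: 25 × 6 = 150
  Quarry3->Dover: 75 × 6 = 450
  Quarry3->Akron: 5 × 12 = 60
Total cost = 1365.
The route Quarry1→Macon is not used.

0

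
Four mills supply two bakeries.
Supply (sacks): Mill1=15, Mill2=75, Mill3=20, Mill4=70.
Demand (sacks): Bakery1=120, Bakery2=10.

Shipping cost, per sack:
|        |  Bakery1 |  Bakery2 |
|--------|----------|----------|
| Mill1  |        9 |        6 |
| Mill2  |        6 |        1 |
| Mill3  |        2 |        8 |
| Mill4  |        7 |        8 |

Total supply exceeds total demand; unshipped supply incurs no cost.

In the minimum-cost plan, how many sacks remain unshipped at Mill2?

An optimal plan:
  Mill2->Bakery1: 65 × 6 = 390
  Mill2->Bakery2: 10 × 1 = 10
  Mill3->Bakery1: 20 × 2 = 40
  Mill4->Bakery1: 35 × 7 = 245
Total cost = 685.
Mill2 ships 75 of its 75, leaving 0.

0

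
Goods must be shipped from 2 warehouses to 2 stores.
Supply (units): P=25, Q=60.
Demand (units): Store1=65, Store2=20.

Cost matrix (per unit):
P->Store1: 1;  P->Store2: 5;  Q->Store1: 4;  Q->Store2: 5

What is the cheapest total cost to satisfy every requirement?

285

An optimal shipping plan:
  P to Store1: 25 units
  Q to Store1: 40 units
  Q to Store2: 20 units
Total cost = 285.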